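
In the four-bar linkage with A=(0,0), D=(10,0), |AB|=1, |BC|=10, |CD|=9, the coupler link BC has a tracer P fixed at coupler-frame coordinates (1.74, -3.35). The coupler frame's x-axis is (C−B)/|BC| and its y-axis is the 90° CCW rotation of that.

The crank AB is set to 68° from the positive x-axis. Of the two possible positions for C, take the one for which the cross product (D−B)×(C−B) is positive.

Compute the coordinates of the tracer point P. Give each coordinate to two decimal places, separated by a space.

4.04 0.04

A=(0,0), D=(10.00,0)
B = A + 1.00·(cos68°, sin68°) = (0.3746, 0.9272)
|BD| = 9.6699
circle(B,10.00) ∩ circle(D,9.00): a=5.8174, h=8.1337
  candidates: C₊=(6.9451,8.4657) cross=78.653; C₋=(5.3853,-7.7269) cross=-78.653
  mode + wants cross > 0 → take C=(6.9451,8.4657) (cross=78.653)
ex = (C−B)/|BC| = (0.6570,0.7538); ey = (-0.7538,0.6570)
P = B + 1.74·ex + -3.35·ey = (4.0433,0.0378)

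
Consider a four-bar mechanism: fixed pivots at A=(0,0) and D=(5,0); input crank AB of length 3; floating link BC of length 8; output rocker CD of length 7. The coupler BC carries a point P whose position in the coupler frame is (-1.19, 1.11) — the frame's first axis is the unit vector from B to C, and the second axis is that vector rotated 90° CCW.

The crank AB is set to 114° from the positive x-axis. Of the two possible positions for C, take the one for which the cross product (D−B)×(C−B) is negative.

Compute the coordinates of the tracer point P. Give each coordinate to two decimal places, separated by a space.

A=(0,0), D=(5.00,0)
B = A + 3.00·(cos114°, sin114°) = (-1.2202, 2.7406)
|BD| = 6.7972
circle(B,8.00) ∩ circle(D,7.00): a=4.5020, h=6.6130
  candidates: C₊=(5.5660,6.9771) cross=44.950; C₋=(0.2333,-5.1262) cross=-44.950
  mode - wants cross < 0 → take C=(0.2333,-5.1262) (cross=-44.950)
ex = (C−B)/|BC| = (0.1817,-0.9834); ey = (0.9834,0.1817)
P = B + -1.19·ex + 1.11·ey = (-0.3449,4.1125)

-0.34 4.11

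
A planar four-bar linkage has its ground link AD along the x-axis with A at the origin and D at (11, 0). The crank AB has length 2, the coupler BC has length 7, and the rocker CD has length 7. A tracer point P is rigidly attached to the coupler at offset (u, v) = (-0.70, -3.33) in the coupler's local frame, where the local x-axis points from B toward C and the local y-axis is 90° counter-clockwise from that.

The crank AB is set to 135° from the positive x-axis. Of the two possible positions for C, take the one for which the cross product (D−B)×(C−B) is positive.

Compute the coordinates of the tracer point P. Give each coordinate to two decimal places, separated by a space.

-0.91 -1.95

A=(0,0), D=(11.00,0)
B = A + 2.00·(cos135°, sin135°) = (-1.4142, 1.4142)
|BD| = 12.4945
circle(B,7.00) ∩ circle(D,7.00): a=6.2473, h=3.1578
  candidates: C₊=(5.1503,3.8446) cross=39.455; C₋=(4.4355,-2.4304) cross=-39.455
  mode + wants cross > 0 → take C=(5.1503,3.8446) (cross=39.455)
ex = (C−B)/|BC| = (0.9378,0.3472); ey = (-0.3472,0.9378)
P = B + -0.70·ex + -3.33·ey = (-0.9145,-1.9517)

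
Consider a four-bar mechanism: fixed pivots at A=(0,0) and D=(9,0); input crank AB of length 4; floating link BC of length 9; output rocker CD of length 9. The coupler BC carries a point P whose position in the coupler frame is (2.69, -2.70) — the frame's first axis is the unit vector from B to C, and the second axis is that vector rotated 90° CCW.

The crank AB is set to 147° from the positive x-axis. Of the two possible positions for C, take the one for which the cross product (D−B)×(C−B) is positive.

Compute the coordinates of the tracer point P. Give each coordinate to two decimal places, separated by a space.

A=(0,0), D=(9.00,0)
B = A + 4.00·(cos147°, sin147°) = (-3.3547, 2.1786)
|BD| = 12.5453
circle(B,9.00) ∩ circle(D,9.00): a=6.2726, h=6.4540
  candidates: C₊=(3.9434,7.4452) cross=80.967; C₋=(1.7019,-5.2666) cross=-80.967
  mode + wants cross > 0 → take C=(3.9434,7.4452) (cross=80.967)
ex = (C−B)/|BC| = (0.8109,0.5852); ey = (-0.5852,0.8109)
P = B + 2.69·ex + -2.70·ey = (0.4066,1.5633)

0.41 1.56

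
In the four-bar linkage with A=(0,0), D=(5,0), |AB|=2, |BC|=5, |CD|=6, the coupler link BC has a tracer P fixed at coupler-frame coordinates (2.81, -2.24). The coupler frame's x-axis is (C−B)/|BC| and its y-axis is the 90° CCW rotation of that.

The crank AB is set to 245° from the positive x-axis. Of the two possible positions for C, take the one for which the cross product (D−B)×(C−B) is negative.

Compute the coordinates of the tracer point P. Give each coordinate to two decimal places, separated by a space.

A=(0,0), D=(5.00,0)
B = A + 2.00·(cos245°, sin245°) = (-0.8452, -1.8126)
|BD| = 6.1198
circle(B,5.00) ∩ circle(D,6.00): a=2.1612, h=4.5088
  candidates: C₊=(-0.1165,3.1340) cross=27.593; C₋=(2.5544,-5.4790) cross=-27.593
  mode - wants cross < 0 → take C=(2.5544,-5.4790) (cross=-27.593)
ex = (C−B)/|BC| = (0.6799,-0.7333); ey = (0.7333,0.6799)
P = B + 2.81·ex + -2.24·ey = (-0.5772,-5.3962)

-0.58 -5.40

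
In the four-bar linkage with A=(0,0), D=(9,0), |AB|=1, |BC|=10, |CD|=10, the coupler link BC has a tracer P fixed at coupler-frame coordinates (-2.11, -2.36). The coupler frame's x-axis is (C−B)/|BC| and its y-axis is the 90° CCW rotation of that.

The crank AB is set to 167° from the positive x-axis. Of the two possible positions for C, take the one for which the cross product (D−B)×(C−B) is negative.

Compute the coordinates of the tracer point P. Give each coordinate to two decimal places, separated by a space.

-4.06 0.95

A=(0,0), D=(9.00,0)
B = A + 1.00·(cos167°, sin167°) = (-0.9744, 0.2250)
|BD| = 9.9769
circle(B,10.00) ∩ circle(D,10.00): a=4.9885, h=8.6669
  candidates: C₊=(4.2082,8.7772) cross=86.469; C₋=(3.8174,-8.5522) cross=-86.469
  mode - wants cross < 0 → take C=(3.8174,-8.5522) (cross=-86.469)
ex = (C−B)/|BC| = (0.4792,-0.8777); ey = (0.8777,0.4792)
P = B + -2.11·ex + -2.36·ey = (-4.0568,0.9461)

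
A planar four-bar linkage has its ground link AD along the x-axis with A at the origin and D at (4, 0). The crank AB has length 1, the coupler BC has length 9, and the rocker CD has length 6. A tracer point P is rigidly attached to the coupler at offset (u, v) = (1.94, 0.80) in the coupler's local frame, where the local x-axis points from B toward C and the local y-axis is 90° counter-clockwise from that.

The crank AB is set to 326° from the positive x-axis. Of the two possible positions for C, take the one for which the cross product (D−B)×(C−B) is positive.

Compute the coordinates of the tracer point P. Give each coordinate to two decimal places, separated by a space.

2.19 1.04

A=(0,0), D=(4.00,0)
B = A + 1.00·(cos326°, sin326°) = (0.8290, -0.5592)
|BD| = 3.2199
circle(B,9.00) ∩ circle(D,6.00): a=8.5978, h=2.6606
  candidates: C₊=(8.8341,3.5541) cross=8.567; C₋=(9.7582,-1.6862) cross=-8.567
  mode + wants cross > 0 → take C=(8.8341,3.5541) (cross=8.567)
ex = (C−B)/|BC| = (0.8895,0.4570); ey = (-0.4570,0.8895)
P = B + 1.94·ex + 0.80·ey = (2.1889,1.0390)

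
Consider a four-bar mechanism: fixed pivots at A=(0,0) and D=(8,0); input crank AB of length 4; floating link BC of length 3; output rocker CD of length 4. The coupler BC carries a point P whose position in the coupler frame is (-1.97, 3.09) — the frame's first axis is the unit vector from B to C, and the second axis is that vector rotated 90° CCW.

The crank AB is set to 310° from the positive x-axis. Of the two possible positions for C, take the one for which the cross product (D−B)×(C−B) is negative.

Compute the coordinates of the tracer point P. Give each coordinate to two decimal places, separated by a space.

A=(0,0), D=(8.00,0)
B = A + 4.00·(cos310°, sin310°) = (2.5712, -3.0642)
|BD| = 6.2339
circle(B,3.00) ∩ circle(D,4.00): a=2.5555, h=1.5714
  candidates: C₊=(4.0242,-0.4396) cross=9.796; C₋=(5.5690,-3.1765) cross=-9.796
  mode - wants cross < 0 → take C=(5.5690,-3.1765) (cross=-9.796)
ex = (C−B)/|BC| = (0.9993,-0.0375); ey = (0.0375,0.9993)
P = B + -1.97·ex + 3.09·ey = (0.7183,0.0974)

0.72 0.10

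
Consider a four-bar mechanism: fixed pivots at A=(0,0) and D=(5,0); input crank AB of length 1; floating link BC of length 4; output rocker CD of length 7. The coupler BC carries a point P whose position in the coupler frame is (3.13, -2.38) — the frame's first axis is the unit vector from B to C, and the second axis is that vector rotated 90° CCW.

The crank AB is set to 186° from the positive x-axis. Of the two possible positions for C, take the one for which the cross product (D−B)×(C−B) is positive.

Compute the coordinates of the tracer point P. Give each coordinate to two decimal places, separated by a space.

A=(0,0), D=(5.00,0)
B = A + 1.00·(cos186°, sin186°) = (-0.9945, -0.1045)
|BD| = 5.9954
circle(B,4.00) ∩ circle(D,7.00): a=0.2456, h=3.9925
  candidates: C₊=(-0.8185,3.8916) cross=23.936; C₋=(-0.6793,-4.0921) cross=-23.936
  mode + wants cross > 0 → take C=(-0.8185,3.8916) (cross=23.936)
ex = (C−B)/|BC| = (0.0440,0.9990); ey = (-0.9990,0.0440)
P = B + 3.13·ex + -2.38·ey = (1.5209,2.9177)

1.52 2.92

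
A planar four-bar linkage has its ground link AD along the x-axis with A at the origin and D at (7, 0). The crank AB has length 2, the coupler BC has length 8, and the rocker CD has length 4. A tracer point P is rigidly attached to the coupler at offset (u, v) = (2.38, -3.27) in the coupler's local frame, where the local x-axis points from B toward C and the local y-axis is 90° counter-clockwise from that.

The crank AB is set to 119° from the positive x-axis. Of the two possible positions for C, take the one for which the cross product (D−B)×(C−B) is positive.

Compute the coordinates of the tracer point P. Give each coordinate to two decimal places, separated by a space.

A=(0,0), D=(7.00,0)
B = A + 2.00·(cos119°, sin119°) = (-0.9696, 1.7492)
|BD| = 8.1593
circle(B,8.00) ∩ circle(D,4.00): a=7.0211, h=3.8346
  candidates: C₊=(6.7103,3.9895) cross=31.288; C₋=(5.0661,-3.5014) cross=-31.288
  mode + wants cross > 0 → take C=(6.7103,3.9895) (cross=31.288)
ex = (C−B)/|BC| = (0.9600,0.2800); ey = (-0.2800,0.9600)
P = B + 2.38·ex + -3.27·ey = (2.2309,-0.7235)

2.23 -0.72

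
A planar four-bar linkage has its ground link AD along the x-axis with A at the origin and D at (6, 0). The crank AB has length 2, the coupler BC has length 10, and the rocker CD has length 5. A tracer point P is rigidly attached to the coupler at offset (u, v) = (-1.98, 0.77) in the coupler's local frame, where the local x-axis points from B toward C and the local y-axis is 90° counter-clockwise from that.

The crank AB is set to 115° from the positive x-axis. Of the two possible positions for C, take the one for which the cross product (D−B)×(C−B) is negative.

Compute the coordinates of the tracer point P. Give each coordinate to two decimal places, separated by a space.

A=(0,0), D=(6.00,0)
B = A + 2.00·(cos115°, sin115°) = (-0.8452, 1.8126)
|BD| = 7.0812
circle(B,10.00) ∩ circle(D,5.00): a=8.8363, h=4.6818
  candidates: C₊=(8.8951,4.0766) cross=33.153; C₋=(6.4982,-4.9751) cross=-33.153
  mode - wants cross < 0 → take C=(6.4982,-4.9751) (cross=-33.153)
ex = (C−B)/|BC| = (0.7343,-0.6788); ey = (0.6788,0.7343)
P = B + -1.98·ex + 0.77·ey = (-1.7766,3.7220)

-1.78 3.72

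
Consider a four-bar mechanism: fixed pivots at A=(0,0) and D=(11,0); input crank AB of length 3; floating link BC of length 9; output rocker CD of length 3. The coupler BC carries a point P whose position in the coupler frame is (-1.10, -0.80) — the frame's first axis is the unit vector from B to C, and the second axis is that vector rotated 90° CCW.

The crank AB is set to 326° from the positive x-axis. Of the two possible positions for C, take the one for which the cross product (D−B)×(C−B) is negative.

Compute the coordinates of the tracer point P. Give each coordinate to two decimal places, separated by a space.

1.28 -2.31

A=(0,0), D=(11.00,0)
B = A + 3.00·(cos326°, sin326°) = (2.4871, -1.6776)
|BD| = 8.6766
circle(B,9.00) ∩ circle(D,3.00): a=8.4874, h=2.9940
  candidates: C₊=(10.2355,2.9009) cross=25.978; C₋=(11.3932,-2.9741) cross=-25.978
  mode - wants cross < 0 → take C=(11.3932,-2.9741) (cross=-25.978)
ex = (C−B)/|BC| = (0.9896,-0.1441); ey = (0.1441,0.9896)
P = B + -1.10·ex + -0.80·ey = (1.2833,-2.3108)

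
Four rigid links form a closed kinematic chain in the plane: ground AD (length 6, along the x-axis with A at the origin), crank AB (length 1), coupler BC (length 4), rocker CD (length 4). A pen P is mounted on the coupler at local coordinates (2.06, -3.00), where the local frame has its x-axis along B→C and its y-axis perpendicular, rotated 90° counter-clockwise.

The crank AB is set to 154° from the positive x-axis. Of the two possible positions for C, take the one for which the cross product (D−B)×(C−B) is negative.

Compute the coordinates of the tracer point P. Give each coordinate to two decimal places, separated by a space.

A=(0,0), D=(6.00,0)
B = A + 1.00·(cos154°, sin154°) = (-0.8988, 0.4384)
|BD| = 6.9127
circle(B,4.00) ∩ circle(D,4.00): a=3.4564, h=2.0134
  candidates: C₊=(2.6783,2.2285) cross=13.918; C₋=(2.4229,-1.7901) cross=-13.918
  mode - wants cross < 0 → take C=(2.4229,-1.7901) (cross=-13.918)
ex = (C−B)/|BC| = (0.8304,-0.5571); ey = (0.5571,0.8304)
P = B + 2.06·ex + -3.00·ey = (-0.8595,-3.2006)

-0.86 -3.20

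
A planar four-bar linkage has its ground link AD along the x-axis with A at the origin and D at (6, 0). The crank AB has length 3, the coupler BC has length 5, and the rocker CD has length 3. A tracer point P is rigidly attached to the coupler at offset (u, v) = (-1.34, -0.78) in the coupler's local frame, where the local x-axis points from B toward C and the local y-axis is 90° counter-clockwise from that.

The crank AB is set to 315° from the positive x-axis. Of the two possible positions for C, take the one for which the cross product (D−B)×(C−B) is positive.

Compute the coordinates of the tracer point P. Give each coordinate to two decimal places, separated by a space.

2.27 -3.67

A=(0,0), D=(6.00,0)
B = A + 3.00·(cos315°, sin315°) = (2.1213, -2.1213)
|BD| = 4.4209
circle(B,5.00) ∩ circle(D,3.00): a=4.0200, h=2.9731
  candidates: C₊=(4.2217,2.4161) cross=13.144; C₋=(7.0749,-2.8008) cross=-13.144
  mode + wants cross > 0 → take C=(4.2217,2.4161) (cross=13.144)
ex = (C−B)/|BC| = (0.4201,0.9075); ey = (-0.9075,0.4201)
P = B + -1.34·ex + -0.78·ey = (2.2663,-3.6650)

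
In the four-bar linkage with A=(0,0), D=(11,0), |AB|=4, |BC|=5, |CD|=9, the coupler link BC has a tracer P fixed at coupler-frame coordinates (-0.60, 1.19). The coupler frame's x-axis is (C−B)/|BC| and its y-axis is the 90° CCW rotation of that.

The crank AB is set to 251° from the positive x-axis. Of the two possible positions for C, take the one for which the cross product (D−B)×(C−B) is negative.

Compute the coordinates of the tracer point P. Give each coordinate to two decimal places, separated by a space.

-1.59 -2.48

A=(0,0), D=(11.00,0)
B = A + 4.00·(cos251°, sin251°) = (-1.3023, -3.7821)
|BD| = 12.8705
circle(B,5.00) ∩ circle(D,9.00): a=4.2597, h=2.6181
  candidates: C₊=(2.0000,-0.0278) cross=33.697; C₋=(3.5388,-5.0329) cross=-33.697
  mode - wants cross < 0 → take C=(3.5388,-5.0329) (cross=-33.697)
ex = (C−B)/|BC| = (0.9682,-0.2502); ey = (0.2502,0.9682)
P = B + -0.60·ex + 1.19·ey = (-1.5855,-2.4798)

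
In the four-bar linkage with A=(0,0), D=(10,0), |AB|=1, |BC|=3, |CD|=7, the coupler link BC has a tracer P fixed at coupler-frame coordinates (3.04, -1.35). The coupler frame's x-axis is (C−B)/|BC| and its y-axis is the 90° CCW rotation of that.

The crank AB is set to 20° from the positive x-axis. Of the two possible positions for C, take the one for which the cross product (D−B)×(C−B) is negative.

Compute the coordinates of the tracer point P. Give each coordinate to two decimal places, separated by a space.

A=(0,0), D=(10.00,0)
B = A + 1.00·(cos20°, sin20°) = (0.9397, 0.3420)
|BD| = 9.0668
circle(B,3.00) ∩ circle(D,7.00): a=2.3275, h=1.8928
  candidates: C₊=(3.3370,2.1457) cross=17.161; C₋=(3.1942,-1.6372) cross=-17.161
  mode - wants cross < 0 → take C=(3.1942,-1.6372) (cross=-17.161)
ex = (C−B)/|BC| = (0.7515,-0.6597); ey = (0.6597,0.7515)
P = B + 3.04·ex + -1.35·ey = (2.3336,-2.6781)

2.33 -2.68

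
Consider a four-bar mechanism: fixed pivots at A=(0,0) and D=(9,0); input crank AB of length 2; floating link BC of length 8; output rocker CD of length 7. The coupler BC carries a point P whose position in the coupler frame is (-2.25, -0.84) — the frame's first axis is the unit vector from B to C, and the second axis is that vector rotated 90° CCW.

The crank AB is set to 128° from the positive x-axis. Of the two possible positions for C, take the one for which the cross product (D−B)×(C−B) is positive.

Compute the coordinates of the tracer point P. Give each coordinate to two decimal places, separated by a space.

A=(0,0), D=(9.00,0)
B = A + 2.00·(cos128°, sin128°) = (-1.2313, 1.5760)
|BD| = 10.3520
circle(B,8.00) ∩ circle(D,7.00): a=5.9005, h=5.4022
  candidates: C₊=(5.4228,6.0170) cross=55.924; C₋=(3.7779,-4.6616) cross=-55.924
  mode + wants cross > 0 → take C=(5.4228,6.0170) (cross=55.924)
ex = (C−B)/|BC| = (0.8318,0.5551); ey = (-0.5551,0.8318)
P = B + -2.25·ex + -0.84·ey = (-2.6365,-0.3717)

-2.64 -0.37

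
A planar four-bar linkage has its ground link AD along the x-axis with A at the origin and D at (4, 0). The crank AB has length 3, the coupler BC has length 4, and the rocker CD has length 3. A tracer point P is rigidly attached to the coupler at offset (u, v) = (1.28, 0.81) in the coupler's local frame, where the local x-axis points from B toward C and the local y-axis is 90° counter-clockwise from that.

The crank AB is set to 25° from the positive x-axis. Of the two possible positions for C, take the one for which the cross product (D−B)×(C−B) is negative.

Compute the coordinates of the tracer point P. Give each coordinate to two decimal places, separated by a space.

3.54 -0.00

A=(0,0), D=(4.00,0)
B = A + 3.00·(cos25°, sin25°) = (2.7189, 1.2679)
|BD| = 1.8024
circle(B,4.00) ∩ circle(D,3.00): a=2.8431, h=2.8137
  candidates: C₊=(6.7189,1.2679) cross=5.071; C₋=(2.7604,-2.7319) cross=-5.071
  mode - wants cross < 0 → take C=(2.7604,-2.7319) (cross=-5.071)
ex = (C−B)/|BC| = (0.0104,-0.9999); ey = (0.9999,0.0104)
P = B + 1.28·ex + 0.81·ey = (3.5422,-0.0037)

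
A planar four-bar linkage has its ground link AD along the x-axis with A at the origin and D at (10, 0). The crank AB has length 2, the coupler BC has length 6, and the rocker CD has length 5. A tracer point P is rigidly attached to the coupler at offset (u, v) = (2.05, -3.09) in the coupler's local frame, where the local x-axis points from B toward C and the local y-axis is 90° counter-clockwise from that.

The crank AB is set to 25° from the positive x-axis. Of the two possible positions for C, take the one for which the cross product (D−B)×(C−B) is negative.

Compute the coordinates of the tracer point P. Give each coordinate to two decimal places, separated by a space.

1.20 -2.81

A=(0,0), D=(10.00,0)
B = A + 2.00·(cos25°, sin25°) = (1.8126, 0.8452)
|BD| = 8.2309
circle(B,6.00) ∩ circle(D,5.00): a=4.7837, h=3.6217
  candidates: C₊=(6.9429,3.9565) cross=29.810; C₋=(6.1991,-3.2485) cross=-29.810
  mode - wants cross < 0 → take C=(6.1991,-3.2485) (cross=-29.810)
ex = (C−B)/|BC| = (0.7311,-0.6823); ey = (0.6823,0.7311)
P = B + 2.05·ex + -3.09·ey = (1.2030,-2.8125)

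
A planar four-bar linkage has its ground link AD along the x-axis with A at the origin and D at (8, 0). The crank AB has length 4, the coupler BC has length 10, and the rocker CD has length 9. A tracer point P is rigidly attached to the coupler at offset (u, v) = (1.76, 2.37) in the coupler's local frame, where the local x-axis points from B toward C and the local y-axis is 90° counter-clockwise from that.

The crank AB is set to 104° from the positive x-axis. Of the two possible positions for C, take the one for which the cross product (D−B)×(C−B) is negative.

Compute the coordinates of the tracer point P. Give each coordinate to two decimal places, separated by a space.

A=(0,0), D=(8.00,0)
B = A + 4.00·(cos104°, sin104°) = (-0.9677, 3.8812)
|BD| = 9.7715
circle(B,10.00) ∩ circle(D,9.00): a=5.8580, h=8.1046
  candidates: C₊=(7.6275,8.9923) cross=79.194; C₋=(1.1893,-5.8834) cross=-79.194
  mode - wants cross < 0 → take C=(1.1893,-5.8834) (cross=-79.194)
ex = (C−B)/|BC| = (0.2157,-0.9765); ey = (0.9765,0.2157)
P = B + 1.76·ex + 2.37·ey = (1.7262,2.6738)

1.73 2.67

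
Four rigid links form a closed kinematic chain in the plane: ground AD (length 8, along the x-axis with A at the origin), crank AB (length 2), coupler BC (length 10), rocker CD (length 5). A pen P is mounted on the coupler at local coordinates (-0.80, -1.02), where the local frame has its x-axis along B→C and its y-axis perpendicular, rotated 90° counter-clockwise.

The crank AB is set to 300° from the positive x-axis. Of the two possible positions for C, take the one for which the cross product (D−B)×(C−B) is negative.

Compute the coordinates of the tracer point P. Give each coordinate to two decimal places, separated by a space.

A=(0,0), D=(8.00,0)
B = A + 2.00·(cos300°, sin300°) = (1.0000, -1.7321)
|BD| = 7.2111
circle(B,10.00) ∩ circle(D,5.00): a=8.8059, h=4.7389
  candidates: C₊=(8.4098,4.9832) cross=34.172; C₋=(10.6863,-4.2171) cross=-34.172
  mode - wants cross < 0 → take C=(10.6863,-4.2171) (cross=-34.172)
ex = (C−B)/|BC| = (0.9686,-0.2485); ey = (0.2485,0.9686)
P = B + -0.80·ex + -1.02·ey = (-0.0284,-2.5213)

-0.03 -2.52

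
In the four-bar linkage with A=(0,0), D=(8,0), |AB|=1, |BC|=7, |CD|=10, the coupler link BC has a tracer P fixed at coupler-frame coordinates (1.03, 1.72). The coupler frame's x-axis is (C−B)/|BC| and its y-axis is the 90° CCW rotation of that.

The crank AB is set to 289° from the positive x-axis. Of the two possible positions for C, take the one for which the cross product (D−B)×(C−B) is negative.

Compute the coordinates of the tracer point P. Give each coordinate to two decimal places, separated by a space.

A=(0,0), D=(8.00,0)
B = A + 1.00·(cos289°, sin289°) = (0.3256, -0.9455)
|BD| = 7.7325
circle(B,7.00) ∩ circle(D,10.00): a=0.5684, h=6.9769
  candidates: C₊=(0.0366,6.0485) cross=53.948; C₋=(1.7429,-7.8005) cross=-53.948
  mode - wants cross < 0 → take C=(1.7429,-7.8005) (cross=-53.948)
ex = (C−B)/|BC| = (0.2025,-0.9793); ey = (0.9793,0.2025)
P = B + 1.03·ex + 1.72·ey = (2.2185,-1.6059)

2.22 -1.61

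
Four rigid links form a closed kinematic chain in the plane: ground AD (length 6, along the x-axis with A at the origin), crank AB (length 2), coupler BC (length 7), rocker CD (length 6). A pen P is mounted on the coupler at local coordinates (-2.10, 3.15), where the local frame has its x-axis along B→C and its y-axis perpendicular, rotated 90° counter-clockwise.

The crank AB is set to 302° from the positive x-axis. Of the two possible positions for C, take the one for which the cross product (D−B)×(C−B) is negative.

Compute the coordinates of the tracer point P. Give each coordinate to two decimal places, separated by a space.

A=(0,0), D=(6.00,0)
B = A + 2.00·(cos302°, sin302°) = (1.0598, -1.6961)
|BD| = 5.2232
circle(B,7.00) ∩ circle(D,6.00): a=3.8561, h=5.8422
  candidates: C₊=(2.8098,5.0816) cross=30.515; C₋=(6.6040,-5.9695) cross=-30.515
  mode - wants cross < 0 → take C=(6.6040,-5.9695) (cross=-30.515)
ex = (C−B)/|BC| = (0.7920,-0.6105); ey = (0.6105,0.7920)
P = B + -2.10·ex + 3.15·ey = (1.3196,2.0808)

1.32 2.08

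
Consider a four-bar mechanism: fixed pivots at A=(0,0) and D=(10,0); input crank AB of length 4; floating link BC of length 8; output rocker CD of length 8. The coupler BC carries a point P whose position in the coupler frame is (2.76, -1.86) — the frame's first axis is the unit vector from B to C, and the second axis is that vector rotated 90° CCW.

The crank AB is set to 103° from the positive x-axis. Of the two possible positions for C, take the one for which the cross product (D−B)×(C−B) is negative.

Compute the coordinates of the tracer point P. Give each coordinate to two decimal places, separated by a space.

-1.32 0.60

A=(0,0), D=(10.00,0)
B = A + 4.00·(cos103°, sin103°) = (-0.8998, 3.8975)
|BD| = 11.5757
circle(B,8.00) ∩ circle(D,8.00): a=5.7878, h=5.5228
  candidates: C₊=(6.4096,7.1491) cross=63.930; C₋=(2.6906,-3.2516) cross=-63.930
  mode - wants cross < 0 → take C=(2.6906,-3.2516) (cross=-63.930)
ex = (C−B)/|BC| = (0.4488,-0.8936); ey = (0.8936,0.4488)
P = B + 2.76·ex + -1.86·ey = (-1.3233,0.5963)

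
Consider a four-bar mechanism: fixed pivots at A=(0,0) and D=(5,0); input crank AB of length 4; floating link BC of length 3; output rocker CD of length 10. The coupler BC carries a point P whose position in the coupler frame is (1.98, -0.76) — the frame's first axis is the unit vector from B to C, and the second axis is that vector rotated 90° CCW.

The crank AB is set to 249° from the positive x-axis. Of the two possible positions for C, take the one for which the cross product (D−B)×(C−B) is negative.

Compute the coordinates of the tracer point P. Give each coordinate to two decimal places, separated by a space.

-2.90 -5.26

A=(0,0), D=(5.00,0)
B = A + 4.00·(cos249°, sin249°) = (-1.4335, -3.7343)
|BD| = 7.4387
circle(B,3.00) ∩ circle(D,10.00): a=-2.3973, h=1.8036
  candidates: C₊=(-4.4122,-3.3779) cross=13.417; C₋=(-2.6013,-6.4977) cross=-13.417
  mode - wants cross < 0 → take C=(-2.6013,-6.4977) (cross=-13.417)
ex = (C−B)/|BC| = (-0.3893,-0.9211); ey = (0.9211,-0.3893)
P = B + 1.98·ex + -0.76·ey = (-2.9043,-5.2623)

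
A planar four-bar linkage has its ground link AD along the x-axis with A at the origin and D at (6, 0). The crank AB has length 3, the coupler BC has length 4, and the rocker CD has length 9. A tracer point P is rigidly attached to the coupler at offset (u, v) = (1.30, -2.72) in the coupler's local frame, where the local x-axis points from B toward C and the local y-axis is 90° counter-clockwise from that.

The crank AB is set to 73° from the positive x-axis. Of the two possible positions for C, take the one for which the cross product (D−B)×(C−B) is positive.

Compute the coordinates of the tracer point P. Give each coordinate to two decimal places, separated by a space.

A=(0,0), D=(6.00,0)
B = A + 3.00·(cos73°, sin73°) = (0.8771, 2.8689)
|BD| = 5.8715
circle(B,4.00) ∩ circle(D,9.00): a=-2.5994, h=3.0402
  candidates: C₊=(0.0946,6.7916) cross=17.851; C₋=(-2.8764,1.4865) cross=-17.851
  mode + wants cross > 0 → take C=(0.0946,6.7916) (cross=17.851)
ex = (C−B)/|BC| = (-0.1956,0.9807); ey = (-0.9807,-0.1956)
P = B + 1.30·ex + -2.72·ey = (3.2902,4.6759)

3.29 4.68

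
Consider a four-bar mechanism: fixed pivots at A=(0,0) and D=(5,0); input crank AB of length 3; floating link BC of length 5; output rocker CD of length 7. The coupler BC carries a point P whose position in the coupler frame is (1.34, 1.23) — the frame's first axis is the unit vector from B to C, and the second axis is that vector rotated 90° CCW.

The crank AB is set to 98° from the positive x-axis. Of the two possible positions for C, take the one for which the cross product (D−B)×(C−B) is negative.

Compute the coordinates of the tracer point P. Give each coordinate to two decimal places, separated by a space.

A=(0,0), D=(5.00,0)
B = A + 3.00·(cos98°, sin98°) = (-0.4175, 2.9708)
|BD| = 6.1786
circle(B,5.00) ∩ circle(D,7.00): a=1.1471, h=4.8666
  candidates: C₊=(2.9283,6.6864) cross=30.069; C₋=(-1.7517,-1.8479) cross=-30.069
  mode - wants cross < 0 → take C=(-1.7517,-1.8479) (cross=-30.069)
ex = (C−B)/|BC| = (-0.2668,-0.9637); ey = (0.9637,-0.2668)
P = B + 1.34·ex + 1.23·ey = (0.4103,1.3512)

0.41 1.35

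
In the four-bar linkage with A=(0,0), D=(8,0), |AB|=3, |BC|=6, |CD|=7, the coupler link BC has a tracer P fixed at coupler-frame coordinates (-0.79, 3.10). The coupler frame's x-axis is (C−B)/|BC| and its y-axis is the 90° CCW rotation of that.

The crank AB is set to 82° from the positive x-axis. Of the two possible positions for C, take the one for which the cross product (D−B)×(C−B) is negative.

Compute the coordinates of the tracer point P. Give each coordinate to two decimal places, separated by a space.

3.29 4.37

A=(0,0), D=(8.00,0)
B = A + 3.00·(cos82°, sin82°) = (0.4175, 2.9708)
|BD| = 8.1437
circle(B,6.00) ∩ circle(D,7.00): a=3.2737, h=5.0282
  candidates: C₊=(5.2999,6.4583) cross=40.948; C₋=(1.6313,-2.9051) cross=-40.948
  mode - wants cross < 0 → take C=(1.6313,-2.9051) (cross=-40.948)
ex = (C−B)/|BC| = (0.2023,-0.9793); ey = (0.9793,0.2023)
P = B + -0.79·ex + 3.10·ey = (3.2936,4.3716)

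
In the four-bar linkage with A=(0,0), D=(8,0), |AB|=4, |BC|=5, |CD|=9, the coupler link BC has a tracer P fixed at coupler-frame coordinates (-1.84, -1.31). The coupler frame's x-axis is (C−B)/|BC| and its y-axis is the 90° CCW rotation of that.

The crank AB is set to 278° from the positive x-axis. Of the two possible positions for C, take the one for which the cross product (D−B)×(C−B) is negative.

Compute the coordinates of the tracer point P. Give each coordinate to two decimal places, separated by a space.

A=(0,0), D=(8.00,0)
B = A + 4.00·(cos278°, sin278°) = (0.5567, -3.9611)
|BD| = 8.4317
circle(B,5.00) ∩ circle(D,9.00): a=0.8950, h=4.9192
  candidates: C₊=(-0.9642,0.8020) cross=41.477; C₋=(3.6578,-7.8832) cross=-41.477
  mode - wants cross < 0 → take C=(3.6578,-7.8832) (cross=-41.477)
ex = (C−B)/|BC| = (0.6202,-0.7844); ey = (0.7844,0.6202)
P = B + -1.84·ex + -1.31·ey = (-1.6121,-3.3302)

-1.61 -3.33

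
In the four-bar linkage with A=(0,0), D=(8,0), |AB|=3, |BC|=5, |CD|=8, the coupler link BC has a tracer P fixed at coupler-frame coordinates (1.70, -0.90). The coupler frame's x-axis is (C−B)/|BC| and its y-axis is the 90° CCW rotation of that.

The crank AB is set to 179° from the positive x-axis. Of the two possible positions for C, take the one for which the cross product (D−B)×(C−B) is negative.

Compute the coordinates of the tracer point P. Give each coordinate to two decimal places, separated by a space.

-2.34 -1.75

A=(0,0), D=(8.00,0)
B = A + 3.00·(cos179°, sin179°) = (-2.9995, 0.0524)
|BD| = 10.9997
circle(B,5.00) ∩ circle(D,8.00): a=3.7271, h=3.3330
  candidates: C₊=(0.7433,3.3676) cross=36.662; C₋=(0.7116,-3.2984) cross=-36.662
  mode - wants cross < 0 → take C=(0.7116,-3.2984) (cross=-36.662)
ex = (C−B)/|BC| = (0.7422,-0.6701); ey = (0.6701,0.7422)
P = B + 1.70·ex + -0.90·ey = (-2.3409,-1.7549)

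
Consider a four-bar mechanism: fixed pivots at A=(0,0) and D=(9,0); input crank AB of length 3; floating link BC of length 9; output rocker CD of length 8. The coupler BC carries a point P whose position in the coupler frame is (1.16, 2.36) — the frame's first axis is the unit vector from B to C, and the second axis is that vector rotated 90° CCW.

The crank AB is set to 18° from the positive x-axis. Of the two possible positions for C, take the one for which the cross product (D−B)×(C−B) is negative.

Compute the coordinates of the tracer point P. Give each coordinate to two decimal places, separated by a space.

A=(0,0), D=(9.00,0)
B = A + 3.00·(cos18°, sin18°) = (2.8532, 0.9271)
|BD| = 6.2163
circle(B,9.00) ∩ circle(D,8.00): a=4.4755, h=7.8083
  candidates: C₊=(8.4431,7.9806) cross=48.539; C₋=(6.1142,-7.4614) cross=-48.539
  mode - wants cross < 0 → take C=(6.1142,-7.4614) (cross=-48.539)
ex = (C−B)/|BC| = (0.3623,-0.9320); ey = (0.9320,0.3623)
P = B + 1.16·ex + 2.36·ey = (5.4731,0.7010)

5.47 0.70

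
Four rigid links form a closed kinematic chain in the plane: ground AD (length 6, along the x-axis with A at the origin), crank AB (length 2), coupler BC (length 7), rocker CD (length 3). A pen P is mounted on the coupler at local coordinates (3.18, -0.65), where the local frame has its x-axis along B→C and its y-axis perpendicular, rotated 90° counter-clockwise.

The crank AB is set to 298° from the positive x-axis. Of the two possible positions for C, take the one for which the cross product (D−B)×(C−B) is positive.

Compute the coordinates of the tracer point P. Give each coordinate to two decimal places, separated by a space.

A=(0,0), D=(6.00,0)
B = A + 2.00·(cos298°, sin298°) = (0.9389, -1.7659)
|BD| = 5.3603
circle(B,7.00) ∩ circle(D,3.00): a=6.4113, h=2.8099
  candidates: C₊=(6.0666,2.9993) cross=15.062; C₋=(7.9180,-2.3068) cross=-15.062
  mode + wants cross > 0 → take C=(6.0666,2.9993) (cross=15.062)
ex = (C−B)/|BC| = (0.7325,0.6807); ey = (-0.6807,0.7325)
P = B + 3.18·ex + -0.65·ey = (3.7109,-0.0773)

3.71 -0.08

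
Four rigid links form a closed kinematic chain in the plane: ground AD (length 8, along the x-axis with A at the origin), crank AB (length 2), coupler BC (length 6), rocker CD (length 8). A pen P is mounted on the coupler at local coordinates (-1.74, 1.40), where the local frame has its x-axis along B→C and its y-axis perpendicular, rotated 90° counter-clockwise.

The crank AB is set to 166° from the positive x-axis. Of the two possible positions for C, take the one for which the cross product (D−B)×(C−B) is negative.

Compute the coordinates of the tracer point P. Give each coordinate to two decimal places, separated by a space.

A=(0,0), D=(8.00,0)
B = A + 2.00·(cos166°, sin166°) = (-1.9406, 0.4838)
|BD| = 9.9524
circle(B,6.00) ∩ circle(D,8.00): a=3.5695, h=4.8227
  candidates: C₊=(1.8591,5.1273) cross=47.998; C₋=(1.3902,-4.5067) cross=-47.998
  mode - wants cross < 0 → take C=(1.3902,-4.5067) (cross=-47.998)
ex = (C−B)/|BC| = (0.5551,-0.8318); ey = (0.8318,0.5551)
P = B + -1.74·ex + 1.40·ey = (-1.7421,2.7083)

-1.74 2.71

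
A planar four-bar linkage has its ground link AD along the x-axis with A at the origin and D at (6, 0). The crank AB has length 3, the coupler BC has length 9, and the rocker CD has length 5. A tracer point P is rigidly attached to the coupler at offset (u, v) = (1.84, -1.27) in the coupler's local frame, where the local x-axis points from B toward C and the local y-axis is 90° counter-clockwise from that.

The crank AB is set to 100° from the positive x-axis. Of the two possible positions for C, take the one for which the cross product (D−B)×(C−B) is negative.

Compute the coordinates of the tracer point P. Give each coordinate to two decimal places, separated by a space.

A=(0,0), D=(6.00,0)
B = A + 3.00·(cos100°, sin100°) = (-0.5209, 2.9544)
|BD| = 7.1590
circle(B,9.00) ∩ circle(D,5.00): a=7.4907, h=4.9890
  candidates: C₊=(8.3610,4.4075) cross=35.716; C₋=(4.2432,-4.6812) cross=-35.716
  mode - wants cross < 0 → take C=(4.2432,-4.6812) (cross=-35.716)
ex = (C−B)/|BC| = (0.5294,-0.8484); ey = (0.8484,0.5294)
P = B + 1.84·ex + -1.27·ey = (-0.6244,0.7211)

-0.62 0.72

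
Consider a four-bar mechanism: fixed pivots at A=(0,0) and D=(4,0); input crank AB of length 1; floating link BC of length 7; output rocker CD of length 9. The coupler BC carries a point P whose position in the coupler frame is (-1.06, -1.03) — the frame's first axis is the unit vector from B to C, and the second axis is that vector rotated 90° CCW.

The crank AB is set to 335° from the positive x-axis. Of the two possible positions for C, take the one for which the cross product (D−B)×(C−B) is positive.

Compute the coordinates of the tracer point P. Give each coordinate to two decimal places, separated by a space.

2.37 -0.61

A=(0,0), D=(4.00,0)
B = A + 1.00·(cos335°, sin335°) = (0.9063, -0.4226)
|BD| = 3.1224
circle(B,7.00) ∩ circle(D,9.00): a=-3.5630, h=6.0254
  candidates: C₊=(-3.4394,5.0650) cross=18.814; C₋=(-1.8084,-6.8748) cross=-18.814
  mode + wants cross > 0 → take C=(-3.4394,5.0650) (cross=18.814)
ex = (C−B)/|BC| = (-0.6208,0.7840); ey = (-0.7840,-0.6208)
P = B + -1.06·ex + -1.03·ey = (2.3718,-0.6142)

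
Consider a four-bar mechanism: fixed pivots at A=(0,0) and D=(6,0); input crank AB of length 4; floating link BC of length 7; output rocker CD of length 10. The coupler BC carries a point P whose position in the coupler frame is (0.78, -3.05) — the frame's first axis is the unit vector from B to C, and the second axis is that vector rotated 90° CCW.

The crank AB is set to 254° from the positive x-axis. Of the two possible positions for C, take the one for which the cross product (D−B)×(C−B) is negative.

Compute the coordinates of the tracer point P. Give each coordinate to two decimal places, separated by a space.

A=(0,0), D=(6.00,0)
B = A + 4.00·(cos254°, sin254°) = (-1.1025, -3.8450)
|BD| = 8.0765
circle(B,7.00) ∩ circle(D,10.00): a=0.8810, h=6.9443
  candidates: C₊=(-3.6338,2.6813) cross=56.086; C₋=(2.9782,-9.5325) cross=-56.086
  mode - wants cross < 0 → take C=(2.9782,-9.5325) (cross=-56.086)
ex = (C−B)/|BC| = (0.5830,-0.8125); ey = (0.8125,0.5830)
P = B + 0.78·ex + -3.05·ey = (-3.1259,-6.2568)

-3.13 -6.26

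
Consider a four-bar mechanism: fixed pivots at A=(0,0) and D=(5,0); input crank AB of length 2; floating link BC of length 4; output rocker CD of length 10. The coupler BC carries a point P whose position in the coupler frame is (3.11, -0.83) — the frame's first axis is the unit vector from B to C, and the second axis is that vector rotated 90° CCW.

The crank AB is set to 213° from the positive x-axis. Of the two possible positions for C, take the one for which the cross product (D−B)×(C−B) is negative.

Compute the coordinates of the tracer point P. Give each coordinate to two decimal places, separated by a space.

-4.17 -3.13

A=(0,0), D=(5.00,0)
B = A + 2.00·(cos213°, sin213°) = (-1.6773, -1.0893)
|BD| = 6.7656
circle(B,4.00) ∩ circle(D,10.00): a=-2.8251, h=2.8318
  candidates: C₊=(-4.9215,1.2507) cross=19.159; C₋=(-4.0096,-4.3390) cross=-19.159
  mode - wants cross < 0 → take C=(-4.0096,-4.3390) (cross=-19.159)
ex = (C−B)/|BC| = (-0.5831,-0.8124); ey = (0.8124,-0.5831)
P = B + 3.11·ex + -0.83·ey = (-4.1650,-3.1320)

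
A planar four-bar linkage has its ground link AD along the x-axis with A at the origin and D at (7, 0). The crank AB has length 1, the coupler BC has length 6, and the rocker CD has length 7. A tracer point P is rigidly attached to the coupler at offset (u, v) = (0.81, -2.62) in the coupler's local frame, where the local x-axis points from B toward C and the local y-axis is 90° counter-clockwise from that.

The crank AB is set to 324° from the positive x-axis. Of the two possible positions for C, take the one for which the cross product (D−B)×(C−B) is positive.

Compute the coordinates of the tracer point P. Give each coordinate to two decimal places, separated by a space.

A=(0,0), D=(7.00,0)
B = A + 1.00·(cos324°, sin324°) = (0.8090, -0.5878)
|BD| = 6.2188
circle(B,6.00) ∩ circle(D,7.00): a=2.0642, h=5.6337
  candidates: C₊=(2.3315,5.2158) cross=35.035; C₋=(3.3965,-6.0012) cross=-35.035
  mode + wants cross > 0 → take C=(2.3315,5.2158) (cross=35.035)
ex = (C−B)/|BC| = (0.2537,0.9673); ey = (-0.9673,0.2537)
P = B + 0.81·ex + -2.62·ey = (3.5488,-0.4691)

3.55 -0.47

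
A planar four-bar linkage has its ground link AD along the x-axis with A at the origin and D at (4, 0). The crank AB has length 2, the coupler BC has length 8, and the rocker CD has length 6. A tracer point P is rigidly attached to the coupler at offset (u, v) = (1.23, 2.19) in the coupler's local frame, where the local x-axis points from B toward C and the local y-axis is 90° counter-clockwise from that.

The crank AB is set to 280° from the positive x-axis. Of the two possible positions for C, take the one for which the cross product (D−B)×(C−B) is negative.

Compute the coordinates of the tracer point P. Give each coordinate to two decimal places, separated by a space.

2.22 -0.29

A=(0,0), D=(4.00,0)
B = A + 2.00·(cos280°, sin280°) = (0.3473, -1.9696)
|BD| = 4.1499
circle(B,8.00) ∩ circle(D,6.00): a=5.4485, h=5.8578
  candidates: C₊=(2.3628,5.7723) cross=24.309; C₋=(7.9233,-4.5396) cross=-24.309
  mode - wants cross < 0 → take C=(7.9233,-4.5396) (cross=-24.309)
ex = (C−B)/|BC| = (0.9470,-0.3212); ey = (0.3212,0.9470)
P = B + 1.23·ex + 2.19·ey = (2.2156,-0.2908)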